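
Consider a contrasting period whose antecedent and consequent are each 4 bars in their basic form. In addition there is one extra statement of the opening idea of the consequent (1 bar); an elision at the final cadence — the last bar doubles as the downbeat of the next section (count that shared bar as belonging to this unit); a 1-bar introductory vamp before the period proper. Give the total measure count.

10 measures

Basic contrasting period: 4 + 4 = 8 bars.
8 (basic form) + 1 (extra statement) + 1 (introduction) = 10.
The elision shares a bar with the next section but does not change this unit's count.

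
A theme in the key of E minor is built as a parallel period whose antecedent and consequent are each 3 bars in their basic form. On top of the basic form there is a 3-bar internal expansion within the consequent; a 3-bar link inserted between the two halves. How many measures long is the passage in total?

Basic parallel period: 3 + 3 = 6 bars.
6 (basic form) + 3 (internal expansion) + 3 (link) = 12.

12 measures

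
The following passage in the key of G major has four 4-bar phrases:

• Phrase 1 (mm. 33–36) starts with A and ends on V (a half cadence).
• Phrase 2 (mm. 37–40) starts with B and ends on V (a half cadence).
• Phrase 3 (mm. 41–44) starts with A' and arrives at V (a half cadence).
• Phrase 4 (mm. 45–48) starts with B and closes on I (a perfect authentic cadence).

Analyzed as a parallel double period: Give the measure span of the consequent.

In a double period the four phrases pair into a large antecedent (phrases 1–2, ending half cadence) and a large consequent (phrases 3–4, ending perfect authentic cadence). The consequent spans mm. 41-48.

measures 41–48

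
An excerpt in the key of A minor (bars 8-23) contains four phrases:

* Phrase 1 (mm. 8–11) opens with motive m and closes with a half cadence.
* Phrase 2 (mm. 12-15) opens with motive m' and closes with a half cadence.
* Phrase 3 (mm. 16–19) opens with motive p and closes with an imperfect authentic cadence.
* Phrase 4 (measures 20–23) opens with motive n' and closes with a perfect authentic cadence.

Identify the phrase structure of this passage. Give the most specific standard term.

Four phrases in two halves: the first half (mm. 8–15) ends with a half cadence, the second (mm. 16–23) with a perfect authentic cadence — a large antecedent–consequent pair, i.e. a double period.
Phrase 3 begins with different material from phrase 1, making it contrasting.

contrasting double period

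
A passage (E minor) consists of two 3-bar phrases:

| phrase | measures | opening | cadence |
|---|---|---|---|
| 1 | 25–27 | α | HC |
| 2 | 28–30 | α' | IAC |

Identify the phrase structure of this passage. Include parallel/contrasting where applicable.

Phrase 1 ends with a half cadence (weaker) and phrase 2 with an imperfect authentic cadence (stronger): antecedent + consequent = a period.
The two phrases open with the same material (α / α'), so the period is parallel.

parallel period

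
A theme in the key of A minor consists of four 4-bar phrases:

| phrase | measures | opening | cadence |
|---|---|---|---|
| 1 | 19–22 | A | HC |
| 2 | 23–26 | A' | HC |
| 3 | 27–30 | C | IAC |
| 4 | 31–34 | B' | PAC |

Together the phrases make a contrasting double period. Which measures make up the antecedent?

In a double period the first pair of phrases (ending half cadence) is the large antecedent and the second pair (ending perfect authentic cadence) is the large consequent; the antecedent is measures 19–26.

measures 19–26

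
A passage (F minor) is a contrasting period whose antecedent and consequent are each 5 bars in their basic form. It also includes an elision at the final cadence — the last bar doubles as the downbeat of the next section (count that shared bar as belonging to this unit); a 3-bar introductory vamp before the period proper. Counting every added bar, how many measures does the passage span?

13 measures

Basic contrasting period: 5 + 5 = 10 bars.
10 (basic form) + 3 (introduction) = 13.
The elision shares a bar with the next section but does not change this unit's count.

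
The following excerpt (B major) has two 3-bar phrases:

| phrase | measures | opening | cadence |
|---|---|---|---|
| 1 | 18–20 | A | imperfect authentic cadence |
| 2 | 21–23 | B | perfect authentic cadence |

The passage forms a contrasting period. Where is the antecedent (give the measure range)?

The antecedent is the phrase ending with the weaker cadence (imperfect authentic cadence, phrase 1) and the consequent the one ending more conclusively (perfect authentic cadence, phrase 2); the antecedent is measures 18–20.

measures 18–20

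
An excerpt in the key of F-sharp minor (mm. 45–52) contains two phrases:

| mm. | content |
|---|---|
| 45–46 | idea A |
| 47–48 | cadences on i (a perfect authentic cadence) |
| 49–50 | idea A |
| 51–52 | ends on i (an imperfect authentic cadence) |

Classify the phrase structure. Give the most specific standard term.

phrase group

The second phrase closes with an imperfect authentic cadence, which is not stronger than the first phrase's perfect authentic cadence; without a weak→strong cadential pair there is no antecedent–consequent relationship, so this is a phrase group rather than a period.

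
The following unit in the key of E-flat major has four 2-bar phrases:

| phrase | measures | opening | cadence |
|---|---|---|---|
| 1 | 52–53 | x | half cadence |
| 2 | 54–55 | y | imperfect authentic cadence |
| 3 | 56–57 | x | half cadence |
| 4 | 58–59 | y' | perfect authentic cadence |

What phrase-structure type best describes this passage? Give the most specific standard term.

parallel double period

Four phrases in two halves: the first half (measures 52–55) ends with an imperfect authentic cadence, the second (bars 56–59) with a perfect authentic cadence — a large antecedent–consequent pair, i.e. a double period.
Phrase 3 begins with the same material as phrase 1, making it parallel.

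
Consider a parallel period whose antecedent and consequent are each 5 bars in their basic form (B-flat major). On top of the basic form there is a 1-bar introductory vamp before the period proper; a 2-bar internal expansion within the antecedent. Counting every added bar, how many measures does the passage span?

Basic parallel period: 5 + 5 = 10 bars.
10 (basic form) + 1 (introduction) + 2 (internal expansion) = 13.

13 measures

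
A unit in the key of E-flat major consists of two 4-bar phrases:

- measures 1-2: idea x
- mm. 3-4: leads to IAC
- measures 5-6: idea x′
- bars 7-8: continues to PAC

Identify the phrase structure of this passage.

parallel period

Phrase 1 ends with an imperfect authentic cadence (weaker) and phrase 2 with a perfect authentic cadence (stronger): antecedent + consequent = a period.
The two phrases open with the same material (x / x′), so the period is parallel.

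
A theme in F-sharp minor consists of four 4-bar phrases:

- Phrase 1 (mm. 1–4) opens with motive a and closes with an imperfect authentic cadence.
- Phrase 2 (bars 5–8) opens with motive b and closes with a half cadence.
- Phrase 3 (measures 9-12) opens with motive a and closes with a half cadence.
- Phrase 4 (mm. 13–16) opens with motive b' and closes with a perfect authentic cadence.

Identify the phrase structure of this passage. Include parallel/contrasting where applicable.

parallel double period

Four phrases in two halves: the first half (mm. 1–8) ends with a half cadence, the second (measures 9-16) with a perfect authentic cadence — a large antecedent–consequent pair, i.e. a double period.
Phrase 3 begins with the same material as phrase 1, making it parallel.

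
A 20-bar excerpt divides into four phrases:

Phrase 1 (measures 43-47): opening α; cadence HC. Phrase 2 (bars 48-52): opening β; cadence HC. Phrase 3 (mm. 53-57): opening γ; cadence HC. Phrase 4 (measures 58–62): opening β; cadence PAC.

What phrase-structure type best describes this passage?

contrasting double period

Four phrases in two halves: the first half (mm. 43-52) ends with a half cadence, the second (measures 53-62) with a perfect authentic cadence — a large antecedent–consequent pair, i.e. a double period.
Phrase 3 begins with different material from phrase 1, making it contrasting.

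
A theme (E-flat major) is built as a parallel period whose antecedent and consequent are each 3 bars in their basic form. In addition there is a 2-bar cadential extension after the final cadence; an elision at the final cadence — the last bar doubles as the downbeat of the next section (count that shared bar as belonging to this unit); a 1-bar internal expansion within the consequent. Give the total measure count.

9 measures

Basic parallel period: 3 + 3 = 6 bars.
6 (basic form) + 2 (cadential extension) + 1 (internal expansion) = 9.
The elision shares a bar with the next section but does not change this unit's count.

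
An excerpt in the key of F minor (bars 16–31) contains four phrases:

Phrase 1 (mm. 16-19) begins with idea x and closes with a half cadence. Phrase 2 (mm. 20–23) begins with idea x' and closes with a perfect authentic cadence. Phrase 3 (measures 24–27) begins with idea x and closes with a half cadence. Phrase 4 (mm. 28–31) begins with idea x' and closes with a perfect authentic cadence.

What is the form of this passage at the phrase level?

The cadence pattern HC–PAC–HC–PAC is weak–strong twice, and phrases 3–4 restate phrases 1–2: a period heard twice, not a double period (which would end weakly at phrase 2).

repeated period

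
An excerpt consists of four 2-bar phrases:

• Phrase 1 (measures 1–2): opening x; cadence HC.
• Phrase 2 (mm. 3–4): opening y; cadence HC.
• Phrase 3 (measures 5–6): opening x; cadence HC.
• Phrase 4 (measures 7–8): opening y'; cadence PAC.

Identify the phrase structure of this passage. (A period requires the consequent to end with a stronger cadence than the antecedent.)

parallel double period

Four phrases in two halves: the first half (measures 1–4) ends with a half cadence, the second (mm. 5-8) with a perfect authentic cadence — a large antecedent–consequent pair, i.e. a double period.
Phrase 3 begins with the same material as phrase 1, making it parallel.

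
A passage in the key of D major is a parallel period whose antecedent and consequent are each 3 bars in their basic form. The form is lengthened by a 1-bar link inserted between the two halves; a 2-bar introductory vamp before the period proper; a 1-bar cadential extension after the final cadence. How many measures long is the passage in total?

Basic parallel period: 3 + 3 = 6 bars.
6 (basic form) + 1 (link) + 2 (introduction) + 1 (cadential extension) = 10.

10 measures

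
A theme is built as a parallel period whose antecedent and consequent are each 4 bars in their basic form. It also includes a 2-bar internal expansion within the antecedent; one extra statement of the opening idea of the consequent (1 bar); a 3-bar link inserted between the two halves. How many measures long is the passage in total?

Basic parallel period: 4 + 4 = 8 bars.
8 (basic form) + 2 (internal expansion) + 1 (extra statement) + 3 (link) = 14.

14 measures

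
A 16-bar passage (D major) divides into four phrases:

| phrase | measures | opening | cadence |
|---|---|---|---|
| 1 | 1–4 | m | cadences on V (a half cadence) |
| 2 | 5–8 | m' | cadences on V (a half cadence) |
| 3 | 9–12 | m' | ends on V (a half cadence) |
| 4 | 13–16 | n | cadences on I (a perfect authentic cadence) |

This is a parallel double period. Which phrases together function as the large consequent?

In a double period the first pair of phrases (ending half cadence) is the large antecedent and the second pair (ending perfect authentic cadence) is the large consequent; the consequent is phrases 3 and 4.

phrases 3 and 4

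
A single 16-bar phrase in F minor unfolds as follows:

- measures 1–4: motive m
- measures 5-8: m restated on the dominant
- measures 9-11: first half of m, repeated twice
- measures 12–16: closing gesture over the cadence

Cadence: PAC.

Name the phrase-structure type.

Basic idea (bars 1–4) + its repetition (mm. 5-8) form the presentation; fragmentation and cadence (measures 9–16) form the continuation — the 16-bar whole is a sentence.

sentence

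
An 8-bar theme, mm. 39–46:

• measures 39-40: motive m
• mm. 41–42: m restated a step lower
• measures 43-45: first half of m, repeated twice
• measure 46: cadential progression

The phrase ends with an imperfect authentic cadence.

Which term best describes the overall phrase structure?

sentence

Basic idea (mm. 39-40) + its repetition (mm. 41–42) form the presentation; fragmentation and cadence (mm. 43–46) form the continuation — the 8-bar whole is a sentence.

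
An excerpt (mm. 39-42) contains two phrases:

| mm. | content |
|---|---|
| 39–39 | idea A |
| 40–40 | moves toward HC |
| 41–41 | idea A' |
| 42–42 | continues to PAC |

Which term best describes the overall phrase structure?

Phrase 1 ends with a half cadence (weaker) and phrase 2 with a perfect authentic cadence (stronger): antecedent + consequent = a period.
The two phrases open with the same material (A / A'), so the period is parallel.

parallel period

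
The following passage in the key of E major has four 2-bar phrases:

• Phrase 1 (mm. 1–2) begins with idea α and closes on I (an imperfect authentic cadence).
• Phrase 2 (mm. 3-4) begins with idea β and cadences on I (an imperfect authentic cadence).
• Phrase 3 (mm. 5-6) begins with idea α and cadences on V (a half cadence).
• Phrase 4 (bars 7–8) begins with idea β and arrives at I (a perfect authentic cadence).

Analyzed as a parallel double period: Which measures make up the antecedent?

In a double period the four phrases pair into a large antecedent (phrases 1–2, ending imperfect authentic cadence) and a large consequent (phrases 3–4, ending perfect authentic cadence). The antecedent spans measures 1–4.

measures 1–4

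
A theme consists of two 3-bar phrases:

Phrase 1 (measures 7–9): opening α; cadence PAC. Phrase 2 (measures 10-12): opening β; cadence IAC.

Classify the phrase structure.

The second phrase closes with an imperfect authentic cadence, which is not stronger than the first phrase's perfect authentic cadence; without a weak→strong cadential pair there is no antecedent–consequent relationship, so this is a phrase group rather than a period.

phrase group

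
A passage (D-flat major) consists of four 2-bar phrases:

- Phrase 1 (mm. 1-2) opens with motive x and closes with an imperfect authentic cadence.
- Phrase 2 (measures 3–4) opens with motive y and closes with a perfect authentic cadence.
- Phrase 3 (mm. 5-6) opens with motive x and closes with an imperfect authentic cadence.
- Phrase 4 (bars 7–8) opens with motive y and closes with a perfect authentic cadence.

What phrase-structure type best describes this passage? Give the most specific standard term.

The cadence pattern IAC–PAC–IAC–PAC is weak–strong twice, and phrases 3–4 restate phrases 1–2: a period heard twice, not a double period (which would end weakly at phrase 2).

repeated period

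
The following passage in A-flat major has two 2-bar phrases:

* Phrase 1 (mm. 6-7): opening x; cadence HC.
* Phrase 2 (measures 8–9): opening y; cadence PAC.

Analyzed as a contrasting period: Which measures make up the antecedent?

The antecedent is the phrase ending with the weaker cadence (half cadence, phrase 1) and the consequent the one ending more conclusively (perfect authentic cadence, phrase 2); the antecedent is mm. 6–7.

measures 6–7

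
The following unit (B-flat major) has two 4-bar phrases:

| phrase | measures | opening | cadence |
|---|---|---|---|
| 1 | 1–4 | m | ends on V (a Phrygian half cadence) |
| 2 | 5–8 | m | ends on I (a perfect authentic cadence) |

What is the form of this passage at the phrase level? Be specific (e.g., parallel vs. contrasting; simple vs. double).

Phrase 1 ends with a Phrygian half cadence (weaker) and phrase 2 with a perfect authentic cadence (stronger): antecedent + consequent = a period.
The two phrases open with the same material (m / m), so the period is parallel.

parallel period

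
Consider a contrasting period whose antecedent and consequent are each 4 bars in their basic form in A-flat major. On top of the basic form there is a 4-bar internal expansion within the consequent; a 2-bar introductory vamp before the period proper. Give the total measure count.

Basic contrasting period: 4 + 4 = 8 bars.
8 (basic form) + 4 (internal expansion) + 2 (introduction) = 14.

14 measures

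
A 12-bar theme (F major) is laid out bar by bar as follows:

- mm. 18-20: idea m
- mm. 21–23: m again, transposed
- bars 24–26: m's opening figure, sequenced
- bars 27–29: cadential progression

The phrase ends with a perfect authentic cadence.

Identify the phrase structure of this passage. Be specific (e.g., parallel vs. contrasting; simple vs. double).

Basic idea (bars 18–20) + its repetition (measures 21-23) form the presentation; fragmentation and cadence (bars 24-29) form the continuation — the 12-bar whole is a sentence.

sentence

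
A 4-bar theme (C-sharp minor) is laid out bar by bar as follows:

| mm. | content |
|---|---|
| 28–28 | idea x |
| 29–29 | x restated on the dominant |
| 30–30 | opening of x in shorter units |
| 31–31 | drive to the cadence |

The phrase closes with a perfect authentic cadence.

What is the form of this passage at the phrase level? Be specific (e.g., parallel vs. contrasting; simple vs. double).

Basic idea (m. 28) + its repetition (m. 29) form the presentation; fragmentation and cadence (measures 30–31) form the continuation — the 4-bar whole is a sentence.

sentence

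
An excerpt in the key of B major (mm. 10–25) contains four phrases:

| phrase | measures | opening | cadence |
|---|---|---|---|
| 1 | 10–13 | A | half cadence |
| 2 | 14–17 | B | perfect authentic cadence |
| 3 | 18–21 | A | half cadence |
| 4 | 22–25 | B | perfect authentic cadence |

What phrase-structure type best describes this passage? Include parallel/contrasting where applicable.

The cadence pattern HC–PAC–HC–PAC is weak–strong twice, and phrases 3–4 restate phrases 1–2: a period heard twice, not a double period (which would end weakly at phrase 2).

repeated period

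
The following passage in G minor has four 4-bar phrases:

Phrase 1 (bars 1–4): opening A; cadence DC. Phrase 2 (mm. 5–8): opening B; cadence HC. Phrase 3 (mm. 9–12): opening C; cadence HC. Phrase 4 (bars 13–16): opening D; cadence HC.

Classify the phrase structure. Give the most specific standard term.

Phrase 4 ends with a half cadence, no stronger than phrase 2's half cadence, so the four phrases do not form a double period; nor do phrases 3–4 duplicate 1–2, so it is not a repeated period. With no phrase reaching a conclusive cadence, the passage is a phrase group.

phrase group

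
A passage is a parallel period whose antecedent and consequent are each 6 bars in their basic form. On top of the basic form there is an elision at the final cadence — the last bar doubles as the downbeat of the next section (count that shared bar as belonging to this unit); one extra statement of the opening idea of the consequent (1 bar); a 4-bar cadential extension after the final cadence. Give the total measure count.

Basic parallel period: 6 + 6 = 12 bars.
12 (basic form) + 1 (extra statement) + 4 (cadential extension) = 17.
The elision shares a bar with the next section but does not change this unit's count.

17 measures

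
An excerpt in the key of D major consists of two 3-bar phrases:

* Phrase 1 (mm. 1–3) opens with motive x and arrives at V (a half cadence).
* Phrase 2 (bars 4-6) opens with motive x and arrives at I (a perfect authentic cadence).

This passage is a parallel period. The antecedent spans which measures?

measures 1–3

The antecedent is the phrase ending with the weaker cadence (half cadence, phrase 1) and the consequent the one ending more conclusively (perfect authentic cadence, phrase 2); the antecedent is mm. 1-3.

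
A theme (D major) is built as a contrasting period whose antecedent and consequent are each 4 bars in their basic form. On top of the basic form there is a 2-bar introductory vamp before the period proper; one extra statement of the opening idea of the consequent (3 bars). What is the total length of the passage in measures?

Basic contrasting period: 4 + 4 = 8 bars.
8 (basic form) + 2 (introduction) + 3 (extra statement) = 13.

13 measures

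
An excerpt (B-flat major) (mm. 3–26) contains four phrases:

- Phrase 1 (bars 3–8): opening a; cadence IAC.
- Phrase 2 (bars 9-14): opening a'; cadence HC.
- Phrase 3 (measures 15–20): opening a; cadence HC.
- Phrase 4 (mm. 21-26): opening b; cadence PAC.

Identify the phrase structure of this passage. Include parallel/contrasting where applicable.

Four phrases in two halves: the first half (mm. 3–14) ends with a half cadence, the second (bars 15-26) with a perfect authentic cadence — a large antecedent–consequent pair, i.e. a double period.
Phrase 3 begins with the same material as phrase 1, making it parallel.

parallel double period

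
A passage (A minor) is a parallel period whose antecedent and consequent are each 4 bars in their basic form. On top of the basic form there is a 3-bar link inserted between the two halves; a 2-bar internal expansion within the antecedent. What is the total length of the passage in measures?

13 measures

Basic parallel period: 4 + 4 = 8 bars.
8 (basic form) + 3 (link) + 2 (internal expansion) = 13.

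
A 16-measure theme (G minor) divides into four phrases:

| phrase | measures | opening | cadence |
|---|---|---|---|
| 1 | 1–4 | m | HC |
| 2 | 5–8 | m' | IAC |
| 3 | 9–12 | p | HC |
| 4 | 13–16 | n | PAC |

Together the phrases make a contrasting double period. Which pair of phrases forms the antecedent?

phrases 1 and 2

In a double period the first pair of phrases (ending imperfect authentic cadence) is the large antecedent and the second pair (ending perfect authentic cadence) is the large consequent; the antecedent is phrases 1 and 2.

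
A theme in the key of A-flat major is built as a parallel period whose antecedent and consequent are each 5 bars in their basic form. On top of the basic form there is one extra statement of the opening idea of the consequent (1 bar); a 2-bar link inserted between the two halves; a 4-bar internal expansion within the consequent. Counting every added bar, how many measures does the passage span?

Basic parallel period: 5 + 5 = 10 bars.
10 (basic form) + 1 (extra statement) + 2 (link) + 4 (internal expansion) = 17.

17 measures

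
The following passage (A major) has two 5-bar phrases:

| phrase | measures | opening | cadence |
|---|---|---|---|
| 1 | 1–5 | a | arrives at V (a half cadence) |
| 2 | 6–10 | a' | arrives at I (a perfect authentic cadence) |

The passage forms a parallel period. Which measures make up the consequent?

The antecedent is the phrase ending with the weaker cadence (half cadence, phrase 1) and the consequent the one ending more conclusively (perfect authentic cadence, phrase 2); the consequent is measures 6–10.

measures 6–10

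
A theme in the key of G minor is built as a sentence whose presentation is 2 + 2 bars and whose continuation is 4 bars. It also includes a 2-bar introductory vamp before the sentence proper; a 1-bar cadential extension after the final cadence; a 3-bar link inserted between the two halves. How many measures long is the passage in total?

Basic sentence: 2 + 2 + 4 = 8 bars.
8 (basic form) + 2 (introduction) + 1 (cadential extension) + 3 (link) = 14.

14 measures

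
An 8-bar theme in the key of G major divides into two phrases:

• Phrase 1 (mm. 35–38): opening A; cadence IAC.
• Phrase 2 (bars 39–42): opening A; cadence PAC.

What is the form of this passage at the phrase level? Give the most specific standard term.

Phrase 1 ends with an imperfect authentic cadence (weaker) and phrase 2 with a perfect authentic cadence (stronger): antecedent + consequent = a period.
The two phrases open with the same material (A / A), so the period is parallel.

parallel period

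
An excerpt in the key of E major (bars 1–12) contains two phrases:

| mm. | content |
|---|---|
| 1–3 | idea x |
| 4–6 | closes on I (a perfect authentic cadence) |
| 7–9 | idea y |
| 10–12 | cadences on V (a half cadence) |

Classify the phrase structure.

The second phrase closes with a half cadence, which is not stronger than the first phrase's perfect authentic cadence; without a weak→strong cadential pair there is no antecedent–consequent relationship, so this is a phrase group rather than a period.

phrase group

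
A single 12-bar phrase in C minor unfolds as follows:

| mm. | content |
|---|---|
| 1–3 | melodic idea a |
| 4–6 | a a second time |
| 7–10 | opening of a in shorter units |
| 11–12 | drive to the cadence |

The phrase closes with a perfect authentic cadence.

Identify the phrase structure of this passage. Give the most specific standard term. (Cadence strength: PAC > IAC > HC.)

sentence

Basic idea (mm. 1–3) + its repetition (mm. 4-6) form the presentation; fragmentation and cadence (measures 7–12) form the continuation — the 12-bar whole is a sentence.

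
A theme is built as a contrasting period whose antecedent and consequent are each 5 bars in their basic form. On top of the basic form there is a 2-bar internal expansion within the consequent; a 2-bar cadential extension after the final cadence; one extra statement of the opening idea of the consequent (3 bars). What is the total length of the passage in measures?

17 measures

Basic contrasting period: 5 + 5 = 10 bars.
10 (basic form) + 2 (internal expansion) + 2 (cadential extension) + 3 (extra statement) = 17.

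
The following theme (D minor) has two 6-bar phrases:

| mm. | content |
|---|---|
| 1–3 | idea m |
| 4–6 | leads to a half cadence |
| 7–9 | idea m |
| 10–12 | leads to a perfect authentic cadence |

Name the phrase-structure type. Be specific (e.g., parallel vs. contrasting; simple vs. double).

parallel period

Phrase 1 ends with a half cadence (weaker) and phrase 2 with a perfect authentic cadence (stronger): antecedent + consequent = a period.
The two phrases open with the same material (m / m), so the period is parallel.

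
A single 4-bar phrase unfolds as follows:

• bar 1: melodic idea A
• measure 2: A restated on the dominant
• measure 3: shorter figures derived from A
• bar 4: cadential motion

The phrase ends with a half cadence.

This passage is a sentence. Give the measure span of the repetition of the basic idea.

The presentation of a sentence is the basic idea (m. 1) plus its repetition (m. 2); the repetition of the basic idea is therefore bar 2.

measures 2–2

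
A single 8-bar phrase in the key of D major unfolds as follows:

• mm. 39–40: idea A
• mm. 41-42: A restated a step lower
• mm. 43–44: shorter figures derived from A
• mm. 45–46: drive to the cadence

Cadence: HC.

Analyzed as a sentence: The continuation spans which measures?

measures 43–46

After the presentation (bars 39-42), the continuation covers the fragmentation through the cadence: measures 43–46.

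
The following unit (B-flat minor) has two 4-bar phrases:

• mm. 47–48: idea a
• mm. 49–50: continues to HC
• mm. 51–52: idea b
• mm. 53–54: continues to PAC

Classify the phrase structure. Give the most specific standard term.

Phrase 1 ends with a half cadence (weaker) and phrase 2 with a perfect authentic cadence (stronger): antecedent + consequent = a period.
The two phrases open with different material (a / b), so the period is contrasting.

contrasting period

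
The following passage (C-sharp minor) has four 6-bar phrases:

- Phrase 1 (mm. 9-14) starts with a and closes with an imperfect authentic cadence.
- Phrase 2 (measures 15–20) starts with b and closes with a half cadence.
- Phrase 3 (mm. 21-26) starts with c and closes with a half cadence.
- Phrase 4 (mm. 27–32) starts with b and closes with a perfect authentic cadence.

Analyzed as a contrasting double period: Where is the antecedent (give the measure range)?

measures 9–20

In a double period the four phrases pair into a large antecedent (phrases 1–2, ending half cadence) and a large consequent (phrases 3–4, ending perfect authentic cadence). The antecedent spans measures 9–20.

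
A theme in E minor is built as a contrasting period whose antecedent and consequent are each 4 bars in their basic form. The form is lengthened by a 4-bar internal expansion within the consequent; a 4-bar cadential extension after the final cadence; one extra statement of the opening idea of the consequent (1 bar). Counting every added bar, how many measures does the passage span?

Basic contrasting period: 4 + 4 = 8 bars.
8 (basic form) + 4 (internal expansion) + 4 (cadential extension) + 1 (extra statement) = 17.

17 measures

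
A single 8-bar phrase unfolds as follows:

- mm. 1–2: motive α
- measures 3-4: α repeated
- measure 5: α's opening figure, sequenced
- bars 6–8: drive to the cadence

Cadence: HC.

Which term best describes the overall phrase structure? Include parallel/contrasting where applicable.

sentence

Basic idea (mm. 1–2) + its repetition (mm. 3–4) form the presentation; fragmentation and cadence (bars 5-8) form the continuation — the 8-bar whole is a sentence.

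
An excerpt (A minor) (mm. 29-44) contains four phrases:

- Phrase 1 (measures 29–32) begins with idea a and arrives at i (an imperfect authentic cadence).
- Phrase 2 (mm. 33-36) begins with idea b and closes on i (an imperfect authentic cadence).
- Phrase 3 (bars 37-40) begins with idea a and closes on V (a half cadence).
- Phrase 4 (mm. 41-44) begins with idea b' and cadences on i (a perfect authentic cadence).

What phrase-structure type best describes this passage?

Four phrases in two halves: the first half (measures 29-36) ends with an imperfect authentic cadence, the second (bars 37–44) with a perfect authentic cadence — a large antecedent–consequent pair, i.e. a double period.
Phrase 3 begins with the same material as phrase 1, making it parallel.

parallel double period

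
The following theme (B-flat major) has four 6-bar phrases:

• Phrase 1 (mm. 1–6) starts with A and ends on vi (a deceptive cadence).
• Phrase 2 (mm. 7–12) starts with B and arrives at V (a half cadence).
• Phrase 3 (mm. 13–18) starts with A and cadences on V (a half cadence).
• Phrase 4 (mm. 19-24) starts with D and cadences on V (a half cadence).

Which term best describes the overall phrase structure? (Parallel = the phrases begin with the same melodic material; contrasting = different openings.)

Phrase 4 ends with a half cadence, no stronger than phrase 2's half cadence, so the four phrases do not form a double period; nor do phrases 3–4 duplicate 1–2, so it is not a repeated period. With no phrase reaching a conclusive cadence, the passage is a phrase group.

phrase group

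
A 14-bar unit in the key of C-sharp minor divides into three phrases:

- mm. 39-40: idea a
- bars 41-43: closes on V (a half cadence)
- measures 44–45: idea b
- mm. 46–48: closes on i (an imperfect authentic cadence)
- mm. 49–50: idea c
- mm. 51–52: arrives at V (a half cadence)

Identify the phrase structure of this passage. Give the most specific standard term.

phrase group

The final phrase closes with a half cadence, which is not stronger than the preceding imperfect authentic cadence; the 3 phrases lack an overall antecedent–consequent design and so form a phrase group.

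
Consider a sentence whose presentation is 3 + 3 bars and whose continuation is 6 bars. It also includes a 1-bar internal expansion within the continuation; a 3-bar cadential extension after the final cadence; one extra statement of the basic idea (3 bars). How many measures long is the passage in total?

19 measures

Basic sentence: 3 + 3 + 6 = 12 bars.
12 (basic form) + 1 (internal expansion) + 3 (cadential extension) + 3 (extra statement) = 19.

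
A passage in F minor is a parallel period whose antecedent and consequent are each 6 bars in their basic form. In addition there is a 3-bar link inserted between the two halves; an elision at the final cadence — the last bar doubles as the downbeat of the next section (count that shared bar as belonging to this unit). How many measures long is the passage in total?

15 measures

Basic parallel period: 6 + 6 = 12 bars.
12 (basic form) + 3 (link) = 15.
The elision shares a bar with the next section but does not change this unit's count.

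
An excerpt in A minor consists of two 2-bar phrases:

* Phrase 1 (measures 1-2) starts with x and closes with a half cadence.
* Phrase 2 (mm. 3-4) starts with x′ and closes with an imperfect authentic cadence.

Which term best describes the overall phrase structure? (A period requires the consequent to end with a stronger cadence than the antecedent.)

parallel period

Phrase 1 ends with a half cadence (weaker) and phrase 2 with an imperfect authentic cadence (stronger): antecedent + consequent = a period.
The two phrases open with the same material (x / x′), so the period is parallel.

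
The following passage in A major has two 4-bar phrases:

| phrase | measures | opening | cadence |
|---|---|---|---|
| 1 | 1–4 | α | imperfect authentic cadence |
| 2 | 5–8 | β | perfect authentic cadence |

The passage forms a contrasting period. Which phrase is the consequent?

The phrase ending with the weaker cadence (imperfect authentic cadence) is the antecedent; the one ending more conclusively (perfect authentic cadence) is the consequent. The consequent is phrase 2.

phrase 2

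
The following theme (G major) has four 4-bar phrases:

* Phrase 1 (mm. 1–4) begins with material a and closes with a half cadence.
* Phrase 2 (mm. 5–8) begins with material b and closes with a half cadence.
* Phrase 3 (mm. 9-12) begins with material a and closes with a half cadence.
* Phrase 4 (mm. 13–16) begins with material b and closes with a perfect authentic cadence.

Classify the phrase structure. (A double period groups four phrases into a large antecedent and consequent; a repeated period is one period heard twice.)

Four phrases in two halves: the first half (mm. 1-8) ends with a half cadence, the second (bars 9–16) with a perfect authentic cadence — a large antecedent–consequent pair, i.e. a double period.
Phrase 3 begins with the same material as phrase 1, making it parallel.

parallel double period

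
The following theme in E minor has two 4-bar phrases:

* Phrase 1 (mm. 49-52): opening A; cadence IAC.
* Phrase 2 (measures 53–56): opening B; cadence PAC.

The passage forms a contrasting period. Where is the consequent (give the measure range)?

The antecedent is the phrase ending with the weaker cadence (imperfect authentic cadence, phrase 1) and the consequent the one ending more conclusively (perfect authentic cadence, phrase 2); the consequent is mm. 53–56.

measures 53–56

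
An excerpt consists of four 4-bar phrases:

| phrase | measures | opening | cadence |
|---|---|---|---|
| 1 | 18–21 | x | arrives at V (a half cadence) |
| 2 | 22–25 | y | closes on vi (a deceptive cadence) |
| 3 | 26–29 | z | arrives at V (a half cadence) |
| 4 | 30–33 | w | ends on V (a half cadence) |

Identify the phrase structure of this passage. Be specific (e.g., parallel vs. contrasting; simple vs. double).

phrase group

Phrase 4 ends with a half cadence, no stronger than phrase 2's deceptive cadence, so the four phrases do not form a double period; nor do phrases 3–4 duplicate 1–2, so it is not a repeated period. With no phrase reaching a conclusive cadence, the passage is a phrase group.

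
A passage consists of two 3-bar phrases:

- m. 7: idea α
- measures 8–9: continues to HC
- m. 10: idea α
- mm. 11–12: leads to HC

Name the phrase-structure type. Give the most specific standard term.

repeated phrase

Both phrases have the same opening (α) and the same cadence (half cadence): the second is a restatement, not a consequent, so this is a repeated phrase rather than a period.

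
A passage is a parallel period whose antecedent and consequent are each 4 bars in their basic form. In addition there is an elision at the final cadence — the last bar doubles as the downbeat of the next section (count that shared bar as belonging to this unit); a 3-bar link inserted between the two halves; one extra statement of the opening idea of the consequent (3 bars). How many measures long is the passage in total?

Basic parallel period: 4 + 4 = 8 bars.
8 (basic form) + 3 (link) + 3 (extra statement) = 14.
The elision shares a bar with the next section but does not change this unit's count.

14 measures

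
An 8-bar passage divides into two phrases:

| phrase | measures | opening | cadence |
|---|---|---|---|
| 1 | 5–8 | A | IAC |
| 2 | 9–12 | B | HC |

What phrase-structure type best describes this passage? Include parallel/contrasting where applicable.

The second phrase closes with a half cadence, which is not stronger than the first phrase's imperfect authentic cadence; without a weak→strong cadential pair there is no antecedent–consequent relationship, so this is a phrase group rather than a period.

phrase group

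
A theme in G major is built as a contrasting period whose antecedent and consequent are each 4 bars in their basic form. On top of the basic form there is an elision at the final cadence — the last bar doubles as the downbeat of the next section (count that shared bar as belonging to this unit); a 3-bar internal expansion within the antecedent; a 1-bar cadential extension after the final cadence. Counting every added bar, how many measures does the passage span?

Basic contrasting period: 4 + 4 = 8 bars.
8 (basic form) + 3 (internal expansion) + 1 (cadential extension) = 12.
The elision shares a bar with the next section but does not change this unit's count.

12 measures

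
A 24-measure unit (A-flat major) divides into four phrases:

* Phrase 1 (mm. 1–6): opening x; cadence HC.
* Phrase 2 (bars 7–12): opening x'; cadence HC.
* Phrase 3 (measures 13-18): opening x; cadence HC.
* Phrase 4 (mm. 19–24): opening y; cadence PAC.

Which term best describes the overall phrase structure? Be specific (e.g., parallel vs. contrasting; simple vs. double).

Four phrases in two halves: the first half (bars 1–12) ends with a half cadence, the second (mm. 13-24) with a perfect authentic cadence — a large antecedent–consequent pair, i.e. a double period.
Phrase 3 begins with the same material as phrase 1, making it parallel.

parallel double period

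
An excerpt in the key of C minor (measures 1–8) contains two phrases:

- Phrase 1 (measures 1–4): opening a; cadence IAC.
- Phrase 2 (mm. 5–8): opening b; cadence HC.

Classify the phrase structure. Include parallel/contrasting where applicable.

phrase group

The second phrase closes with a half cadence, which is not stronger than the first phrase's imperfect authentic cadence; without a weak→strong cadential pair there is no antecedent–consequent relationship, so this is a phrase group rather than a period.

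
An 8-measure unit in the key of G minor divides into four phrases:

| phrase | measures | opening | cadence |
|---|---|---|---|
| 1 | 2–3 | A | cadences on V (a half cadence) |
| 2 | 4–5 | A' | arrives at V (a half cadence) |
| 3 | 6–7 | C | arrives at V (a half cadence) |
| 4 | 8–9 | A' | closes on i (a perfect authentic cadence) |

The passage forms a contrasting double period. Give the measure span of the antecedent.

measures 2–5

In a double period the first pair of phrases (ending half cadence) is the large antecedent and the second pair (ending perfect authentic cadence) is the large consequent; the antecedent is measures 2–5.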